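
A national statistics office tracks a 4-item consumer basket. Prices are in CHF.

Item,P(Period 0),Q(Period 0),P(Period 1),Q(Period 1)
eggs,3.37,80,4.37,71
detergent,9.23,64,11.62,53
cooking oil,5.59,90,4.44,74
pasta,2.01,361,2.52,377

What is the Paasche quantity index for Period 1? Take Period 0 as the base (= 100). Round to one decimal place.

91.8

Paasche quantity index uses current-period prices as weights.
ΣP(Period 1)·Q(Period 1) = 4.37×71 + 11.62×53 + 4.44×74 + 2.52×377 = 310.27 + 615.86 + 328.56 + 950.04 = 2204.73
ΣP(Period 1)·Q(Period 0) = 4.37×80 + 11.62×64 + 4.44×90 + 2.52×361 = 349.6 + 743.68 + 399.6 + 909.72 = 2402.6
Index = 2204.73 / 2402.6 × 100 = 91.7643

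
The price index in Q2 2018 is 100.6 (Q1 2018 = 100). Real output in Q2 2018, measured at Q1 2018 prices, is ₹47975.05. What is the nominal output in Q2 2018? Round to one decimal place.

Nominal = Real × (Index/100) = 47975.05 × (100.6/100)
        = 47975.05 × 1.006 = 48262.9003

48262.9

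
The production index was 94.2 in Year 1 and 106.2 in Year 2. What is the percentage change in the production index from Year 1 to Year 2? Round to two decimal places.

12.74%

Change = (106.2 − 94.2) / 94.2 × 100
       = 12.0 / 94.2 × 100 = 12.7389%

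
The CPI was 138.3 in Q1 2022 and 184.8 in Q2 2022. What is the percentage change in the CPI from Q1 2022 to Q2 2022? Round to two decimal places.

Change = (184.8 − 138.3) / 138.3 × 100
       = 46.5 / 138.3 × 100 = 33.6226%

33.62%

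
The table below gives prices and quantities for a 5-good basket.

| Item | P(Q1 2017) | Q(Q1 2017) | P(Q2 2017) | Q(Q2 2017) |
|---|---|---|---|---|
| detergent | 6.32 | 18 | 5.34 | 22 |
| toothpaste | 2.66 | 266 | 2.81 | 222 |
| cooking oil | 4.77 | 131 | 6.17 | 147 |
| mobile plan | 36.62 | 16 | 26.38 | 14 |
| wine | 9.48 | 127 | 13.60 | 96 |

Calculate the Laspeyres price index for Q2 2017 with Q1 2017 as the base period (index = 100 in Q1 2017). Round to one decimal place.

Laspeyres price index uses base-period quantities as weights.
ΣP(Q2 2017)·Q(Q1 2017) = 5.34×18 + 2.81×266 + 6.17×131 + 26.38×16 + 13.60×127 = 96.12 + 747.46 + 808.27 + 422.08 + 1727.2 = 3801.13
ΣP(Q1 2017)·Q(Q1 2017) = 6.32×18 + 2.66×266 + 4.77×131 + 36.62×16 + 9.48×127 = 113.76 + 707.56 + 624.87 + 585.92 + 1203.96 = 3236.07
Index = 3801.13 / 3236.07 × 100 = 117.4613

117.5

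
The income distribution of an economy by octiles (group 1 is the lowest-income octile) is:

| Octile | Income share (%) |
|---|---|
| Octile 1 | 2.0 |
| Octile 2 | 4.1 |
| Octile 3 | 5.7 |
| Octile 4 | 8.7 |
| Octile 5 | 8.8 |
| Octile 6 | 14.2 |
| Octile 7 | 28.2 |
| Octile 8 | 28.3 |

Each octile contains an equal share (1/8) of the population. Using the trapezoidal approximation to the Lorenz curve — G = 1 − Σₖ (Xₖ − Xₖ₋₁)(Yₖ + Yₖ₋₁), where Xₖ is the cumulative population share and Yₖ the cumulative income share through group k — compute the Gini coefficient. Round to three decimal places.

Cumulative income shares Yₖ: 0.0200, 0.0610, 0.1180, 0.2050, 0.2930, 0.4350, 0.7170, 1.0000
Σ (Xₖ−Xₖ₋₁)(Yₖ+Yₖ₋₁) = (1/8)(0.0200+0.0000) + (1/8)(0.0610+0.0200) + (1/8)(0.1180+0.0610) + (1/8)(0.2050+0.1180) + (1/8)(0.2930+0.2050) + (1/8)(0.4350+0.2930) + (1/8)(0.7170+0.4350) + (1/8)(1.0000+0.7170)
  = 0.0025 + 0.0101 + 0.0224 + 0.0404 + 0.0622 + 0.0910 + 0.1440 + 0.2146 = 0.5872
G = 1 − 0.5872 = 0.4128

0.413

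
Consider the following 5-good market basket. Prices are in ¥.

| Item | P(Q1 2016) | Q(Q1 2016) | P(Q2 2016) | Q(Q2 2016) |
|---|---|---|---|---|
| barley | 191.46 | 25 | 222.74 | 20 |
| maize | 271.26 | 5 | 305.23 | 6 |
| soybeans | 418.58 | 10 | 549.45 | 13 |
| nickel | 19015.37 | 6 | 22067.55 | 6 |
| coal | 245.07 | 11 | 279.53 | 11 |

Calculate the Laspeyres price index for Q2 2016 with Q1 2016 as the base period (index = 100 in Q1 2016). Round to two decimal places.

116.48

Laspeyres price index uses base-period quantities as weights.
ΣP(Q2 2016)·Q(Q1 2016) = 222.74×25 + 305.23×5 + 549.45×10 + 22067.55×6 + 279.53×11 = 5568.5 + 1526.15 + 5494.5 + 132405.3 + 3074.83 = 148069.28
ΣP(Q1 2016)·Q(Q1 2016) = 191.46×25 + 271.26×5 + 418.58×10 + 19015.37×6 + 245.07×11 = 4786.5 + 1356.3 + 4185.8 + 114092.22 + 2695.77 = 127116.59
Index = 148069.28 / 127116.59 × 100 = 116.4830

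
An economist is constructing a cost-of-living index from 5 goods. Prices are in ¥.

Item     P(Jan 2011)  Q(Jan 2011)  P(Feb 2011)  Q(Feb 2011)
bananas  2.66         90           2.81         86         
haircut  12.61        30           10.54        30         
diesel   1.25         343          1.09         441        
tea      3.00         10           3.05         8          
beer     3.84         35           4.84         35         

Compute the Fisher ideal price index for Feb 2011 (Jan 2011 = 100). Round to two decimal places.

Laspeyres component (base-period weights):
ΣP(Feb 2011)Q(Jan 2011) = 2.81×90 + 10.54×30 + 1.09×343 + 3.05×10 + 4.84×35 = 252.9 + 316.2 + 373.87 + 30.5 + 169.4 = 1142.87
ΣP(Jan 2011)Q(Jan 2011) = 2.66×90 + 12.61×30 + 1.25×343 + 3.00×10 + 3.84×35 = 239.4 + 378.3 + 428.75 + 30 + 134.4 = 1210.85
L = 1142.87 / 1210.85 × 100 = 94.3858
Paasche component (current-period weights):
ΣP(Feb 2011)Q(Feb 2011) = 2.81×86 + 10.54×30 + 1.09×441 + 3.05×8 + 4.84×35 = 241.66 + 316.2 + 480.69 + 24.4 + 169.4 = 1232.35
ΣP(Jan 2011)Q(Feb 2011) = 2.66×86 + 12.61×30 + 1.25×441 + 3.00×8 + 3.84×35 = 228.76 + 378.3 + 551.25 + 24 + 134.4 = 1316.71
P = 1232.35 / 1316.71 × 100 = 93.5931
Fisher = √(L × P) = √(94.3858 × 93.5931) = 93.9886

93.99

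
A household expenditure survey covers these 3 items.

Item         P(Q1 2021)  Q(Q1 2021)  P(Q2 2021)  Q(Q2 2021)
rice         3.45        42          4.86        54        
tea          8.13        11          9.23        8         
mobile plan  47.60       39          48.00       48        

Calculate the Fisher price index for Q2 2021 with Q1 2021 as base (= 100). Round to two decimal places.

104.13

Laspeyres component (base-period weights):
ΣP(Q2 2021)Q(Q1 2021) = 4.86×42 + 9.23×11 + 48.00×39 = 204.12 + 101.53 + 1872 = 2177.65
ΣP(Q1 2021)Q(Q1 2021) = 3.45×42 + 8.13×11 + 47.60×39 = 144.9 + 89.43 + 1856.4 = 2090.73
L = 2177.65 / 2090.73 × 100 = 104.1574
Paasche component (current-period weights):
ΣP(Q2 2021)Q(Q2 2021) = 4.86×54 + 9.23×8 + 48.00×48 = 262.44 + 73.84 + 2304 = 2640.28
ΣP(Q1 2021)Q(Q2 2021) = 3.45×54 + 8.13×8 + 47.60×48 = 186.3 + 65.04 + 2284.8 = 2536.14
P = 2640.28 / 2536.14 × 100 = 104.1062
Fisher = √(L × P) = √(104.1574 × 104.1062) = 104.1318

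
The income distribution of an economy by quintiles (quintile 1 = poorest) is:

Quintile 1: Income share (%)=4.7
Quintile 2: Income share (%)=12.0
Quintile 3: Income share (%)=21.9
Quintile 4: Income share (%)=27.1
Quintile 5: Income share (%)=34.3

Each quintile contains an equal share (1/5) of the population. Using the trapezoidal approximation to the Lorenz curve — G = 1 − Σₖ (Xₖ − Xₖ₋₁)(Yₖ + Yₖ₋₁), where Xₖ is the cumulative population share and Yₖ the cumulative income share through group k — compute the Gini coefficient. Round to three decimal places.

0.297

Cumulative income shares Yₖ: 0.0470, 0.1670, 0.3860, 0.6570, 1.0000
Σ (Xₖ−Xₖ₋₁)(Yₖ+Yₖ₋₁) = (1/5)(0.0470+0.0000) + (1/5)(0.1670+0.0470) + (1/5)(0.3860+0.1670) + (1/5)(0.6570+0.3860) + (1/5)(1.0000+0.6570)
  = 0.0094 + 0.0428 + 0.1106 + 0.2086 + 0.3314 = 0.7028
G = 1 − 0.7028 = 0.2972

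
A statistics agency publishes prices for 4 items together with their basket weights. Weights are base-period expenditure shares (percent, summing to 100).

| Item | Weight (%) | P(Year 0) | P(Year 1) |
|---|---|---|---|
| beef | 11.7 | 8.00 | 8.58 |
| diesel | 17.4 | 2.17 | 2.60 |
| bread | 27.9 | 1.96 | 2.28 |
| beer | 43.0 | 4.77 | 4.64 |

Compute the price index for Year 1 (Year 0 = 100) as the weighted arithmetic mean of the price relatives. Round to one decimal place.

beef: 11.7 × (8.58/8.00) = 11.7 × 1.072500 = 12.5482
diesel: 17.4 × (2.60/2.17) = 17.4 × 1.198157 = 20.8479
bread: 27.9 × (2.28/1.96) = 27.9 × 1.163265 = 32.4551
beer: 43.0 × (4.64/4.77) = 43.0 × 0.972746 = 41.8281
Index = Σ wᵢ·(p₁ᵢ/p₀ᵢ) = 12.5482 + 20.8479 + 32.4551 + 41.8281 = 107.6794

107.7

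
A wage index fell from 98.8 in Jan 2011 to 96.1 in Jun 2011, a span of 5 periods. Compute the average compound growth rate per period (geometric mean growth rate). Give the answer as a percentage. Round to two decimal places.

-0.55%

Growth factor = (96.1/98.8)^(1/5) = (0.972672)^(1/5) = 0.994474
Growth rate = 0.994474 − 1 = -0.005526 = -0.5526%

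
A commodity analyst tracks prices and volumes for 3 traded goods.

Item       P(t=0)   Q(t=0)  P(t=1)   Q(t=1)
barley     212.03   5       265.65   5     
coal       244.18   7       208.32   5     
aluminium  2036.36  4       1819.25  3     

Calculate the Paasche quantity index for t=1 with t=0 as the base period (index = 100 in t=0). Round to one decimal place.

Paasche quantity index uses current-period prices as weights.
ΣP(t=1)·Q(t=1) = 265.65×5 + 208.32×5 + 1819.25×3 = 1328.25 + 1041.6 + 5457.75 = 7827.6
ΣP(t=1)·Q(t=0) = 265.65×5 + 208.32×7 + 1819.25×4 = 1328.25 + 1458.24 + 7277 = 10063.49
Index = 7827.6 / 10063.49 × 100 = 77.7822

77.8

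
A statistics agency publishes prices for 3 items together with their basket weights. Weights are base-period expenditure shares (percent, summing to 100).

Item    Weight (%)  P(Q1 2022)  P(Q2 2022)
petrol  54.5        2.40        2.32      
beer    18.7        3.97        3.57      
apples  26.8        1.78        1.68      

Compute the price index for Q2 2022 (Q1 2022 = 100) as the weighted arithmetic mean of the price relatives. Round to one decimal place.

petrol: 54.5 × (2.32/2.40) = 54.5 × 0.966667 = 52.6833
beer: 18.7 × (3.57/3.97) = 18.7 × 0.899244 = 16.8159
apples: 26.8 × (1.68/1.78) = 26.8 × 0.943820 = 25.2944
Index = Σ wᵢ·(p₁ᵢ/p₀ᵢ) = 52.6833 + 16.8159 + 25.2944 = 94.7936

94.8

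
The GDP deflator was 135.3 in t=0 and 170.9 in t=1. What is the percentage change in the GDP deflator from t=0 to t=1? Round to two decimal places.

26.31%

Change = (170.9 − 135.3) / 135.3 × 100
       = 35.6 / 135.3 × 100 = 26.3119%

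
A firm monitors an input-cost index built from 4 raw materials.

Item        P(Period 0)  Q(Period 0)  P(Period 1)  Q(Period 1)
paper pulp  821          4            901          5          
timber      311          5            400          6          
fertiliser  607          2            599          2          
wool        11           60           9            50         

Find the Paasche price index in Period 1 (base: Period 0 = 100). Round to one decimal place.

110.6

Paasche price index uses current-period quantities as weights.
ΣP(Period 1)·Q(Period 1) = 901×5 + 400×6 + 599×2 + 9×50 = 4505 + 2400 + 1198 + 450 = 8553
ΣP(Period 0)·Q(Period 1) = 821×5 + 311×6 + 607×2 + 11×50 = 4105 + 1866 + 1214 + 550 = 7735
Index = 8553 / 7735 × 100 = 110.5753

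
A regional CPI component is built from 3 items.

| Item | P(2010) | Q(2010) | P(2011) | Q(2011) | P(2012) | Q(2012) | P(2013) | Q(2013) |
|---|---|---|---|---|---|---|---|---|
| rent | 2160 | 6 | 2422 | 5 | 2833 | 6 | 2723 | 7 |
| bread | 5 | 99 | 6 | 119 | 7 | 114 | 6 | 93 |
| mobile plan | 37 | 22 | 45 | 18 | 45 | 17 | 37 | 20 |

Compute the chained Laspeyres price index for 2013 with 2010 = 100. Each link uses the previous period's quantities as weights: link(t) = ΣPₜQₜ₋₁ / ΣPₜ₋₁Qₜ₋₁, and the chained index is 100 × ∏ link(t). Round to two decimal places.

124.53

Link 2010→2011:
ΣP(2011)Q(2010) = 2422×6 + 6×99 + 45×22 = 14532 + 594 + 990 = 16116
ΣP(2010)Q(2010) = 2160×6 + 5×99 + 37×22 = 12960 + 495 + 814 = 14269
link = 16116/14269 = 1.129441
Link 2011→2012:
ΣP(2012)Q(2011) = 2833×5 + 7×119 + 45×18 = 14165 + 833 + 810 = 15808
ΣP(2011)Q(2011) = 2422×5 + 6×119 + 45×18 = 12110 + 714 + 810 = 13634
link = 15808/13634 = 1.159454
Link 2012→2013:
ΣP(2013)Q(2012) = 2723×6 + 6×114 + 37×17 = 16338 + 684 + 629 = 17651
ΣP(2012)Q(2012) = 2833×6 + 7×114 + 45×17 = 16998 + 798 + 765 = 18561
link = 17651/18561 = 0.950972
Chained index = 100 × 1.129441 × 1.159454 × 0.950972 = 124.5332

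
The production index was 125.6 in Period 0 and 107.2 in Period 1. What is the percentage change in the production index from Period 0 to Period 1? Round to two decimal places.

Change = (107.2 − 125.6) / 125.6 × 100
       = -18.4 / 125.6 × 100 = -14.6497%

-14.65%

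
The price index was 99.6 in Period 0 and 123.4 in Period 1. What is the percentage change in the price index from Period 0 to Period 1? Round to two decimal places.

23.90%

Change = (123.4 − 99.6) / 99.6 × 100
       = 23.8 / 99.6 × 100 = 23.8956%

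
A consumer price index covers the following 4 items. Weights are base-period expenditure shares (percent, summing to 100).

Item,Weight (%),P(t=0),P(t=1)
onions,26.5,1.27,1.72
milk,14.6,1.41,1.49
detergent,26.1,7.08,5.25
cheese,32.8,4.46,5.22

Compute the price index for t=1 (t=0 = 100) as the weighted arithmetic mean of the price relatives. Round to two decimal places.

109.06

onions: 26.5 × (1.72/1.27) = 26.5 × 1.354331 = 35.8898
milk: 14.6 × (1.49/1.41) = 14.6 × 1.056738 = 15.4284
detergent: 26.1 × (5.25/7.08) = 26.1 × 0.741525 = 19.3538
cheese: 32.8 × (5.22/4.46) = 32.8 × 1.170404 = 38.3892
Index = Σ wᵢ·(p₁ᵢ/p₀ᵢ) = 35.8898 + 15.4284 + 19.3538 + 38.3892 = 109.0612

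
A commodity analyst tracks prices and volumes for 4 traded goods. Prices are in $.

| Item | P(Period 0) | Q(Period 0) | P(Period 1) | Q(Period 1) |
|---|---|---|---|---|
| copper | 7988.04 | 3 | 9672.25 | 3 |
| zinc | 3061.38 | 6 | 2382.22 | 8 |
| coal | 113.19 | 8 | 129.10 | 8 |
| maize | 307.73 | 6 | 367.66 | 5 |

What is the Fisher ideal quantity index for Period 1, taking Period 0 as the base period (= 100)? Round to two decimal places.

111.16

Laspeyres component (base-period weights):
ΣP(Period 0)Q(Period 1) = 7988.04×3 + 3061.38×8 + 113.19×8 + 307.73×5 = 23964.12 + 24491.04 + 905.52 + 1538.65 = 50899.33
ΣP(Period 0)Q(Period 0) = 7988.04×3 + 3061.38×6 + 113.19×8 + 307.73×6 = 23964.12 + 18368.28 + 905.52 + 1846.38 = 45084.3
L = 50899.33 / 45084.3 × 100 = 112.8981
Paasche component (current-period weights):
ΣP(Period 1)Q(Period 1) = 9672.25×3 + 2382.22×8 + 129.10×8 + 367.66×5 = 29016.75 + 19057.76 + 1032.8 + 1838.3 = 50945.61
ΣP(Period 1)Q(Period 0) = 9672.25×3 + 2382.22×6 + 129.10×8 + 367.66×6 = 29016.75 + 14293.32 + 1032.8 + 2205.96 = 46548.83
P = 50945.61 / 46548.83 × 100 = 109.4455
Fisher = √(L × P) = √(112.8981 × 109.4455) = 111.1584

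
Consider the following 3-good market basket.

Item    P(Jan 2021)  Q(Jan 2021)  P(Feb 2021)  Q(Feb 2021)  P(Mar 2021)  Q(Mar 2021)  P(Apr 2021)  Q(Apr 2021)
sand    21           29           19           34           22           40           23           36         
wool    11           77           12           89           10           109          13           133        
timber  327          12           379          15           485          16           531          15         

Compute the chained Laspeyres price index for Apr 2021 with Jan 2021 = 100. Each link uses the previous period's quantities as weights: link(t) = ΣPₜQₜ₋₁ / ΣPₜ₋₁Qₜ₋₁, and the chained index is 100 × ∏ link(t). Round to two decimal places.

150.15

Link Jan 2021→Feb 2021:
ΣP(Feb 2021)Q(Jan 2021) = 19×29 + 12×77 + 379×12 = 551 + 924 + 4548 = 6023
ΣP(Jan 2021)Q(Jan 2021) = 21×29 + 11×77 + 327×12 = 609 + 847 + 3924 = 5380
link = 6023/5380 = 1.119517
Link Feb 2021→Mar 2021:
ΣP(Mar 2021)Q(Feb 2021) = 22×34 + 10×89 + 485×15 = 748 + 890 + 7275 = 8913
ΣP(Feb 2021)Q(Feb 2021) = 19×34 + 12×89 + 379×15 = 646 + 1068 + 5685 = 7399
link = 8913/7399 = 1.204622
Link Mar 2021→Apr 2021:
ΣP(Apr 2021)Q(Mar 2021) = 23×40 + 13×109 + 531×16 = 920 + 1417 + 8496 = 10833
ΣP(Mar 2021)Q(Mar 2021) = 22×40 + 10×109 + 485×16 = 880 + 1090 + 7760 = 9730
link = 10833/9730 = 1.113361
Chained index = 100 × 1.119517 × 1.204622 × 1.113361 = 150.1472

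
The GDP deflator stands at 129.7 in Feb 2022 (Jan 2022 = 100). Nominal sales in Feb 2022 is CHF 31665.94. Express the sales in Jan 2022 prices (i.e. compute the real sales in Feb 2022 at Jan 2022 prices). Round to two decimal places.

24414.76

Real = Nominal ÷ (Index/100) = 31665.94 ÷ (129.7/100)
     = 31665.94 ÷ 1.297 = 24414.7571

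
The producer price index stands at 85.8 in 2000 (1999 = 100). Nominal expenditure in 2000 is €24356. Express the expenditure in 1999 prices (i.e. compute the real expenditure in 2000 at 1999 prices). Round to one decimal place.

28386.9

Real = Nominal ÷ (Index/100) = 24356 ÷ (85.8/100)
     = 24356 ÷ 0.858 = 28386.9464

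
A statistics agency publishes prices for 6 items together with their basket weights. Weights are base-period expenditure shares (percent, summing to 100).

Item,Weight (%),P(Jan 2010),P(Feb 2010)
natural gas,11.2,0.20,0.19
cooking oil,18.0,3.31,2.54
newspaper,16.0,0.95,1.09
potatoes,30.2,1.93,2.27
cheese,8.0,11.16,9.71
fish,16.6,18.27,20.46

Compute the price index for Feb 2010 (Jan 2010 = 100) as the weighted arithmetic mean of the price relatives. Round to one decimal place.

natural gas: 11.2 × (0.19/0.20) = 11.2 × 0.950000 = 10.6400
cooking oil: 18.0 × (2.54/3.31) = 18.0 × 0.767372 = 13.8127
newspaper: 16.0 × (1.09/0.95) = 16.0 × 1.147368 = 18.3579
potatoes: 30.2 × (2.27/1.93) = 30.2 × 1.176166 = 35.5202
cheese: 8.0 × (9.71/11.16) = 8.0 × 0.870072 = 6.9606
fish: 16.6 × (20.46/18.27) = 16.6 × 1.119869 = 18.5898
Index = Σ wᵢ·(p₁ᵢ/p₀ᵢ) = 10.6400 + 13.8127 + 18.3579 + 35.5202 + 6.9606 + 18.5898 = 103.8812

103.9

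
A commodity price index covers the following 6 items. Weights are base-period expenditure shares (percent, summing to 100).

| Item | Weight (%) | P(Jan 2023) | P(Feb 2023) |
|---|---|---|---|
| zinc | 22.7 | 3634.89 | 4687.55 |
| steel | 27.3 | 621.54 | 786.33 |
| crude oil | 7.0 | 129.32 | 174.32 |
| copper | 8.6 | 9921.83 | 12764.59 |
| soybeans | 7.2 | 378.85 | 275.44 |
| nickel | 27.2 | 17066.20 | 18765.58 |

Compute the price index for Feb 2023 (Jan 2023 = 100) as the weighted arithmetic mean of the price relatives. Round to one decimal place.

zinc: 22.7 × (4687.55/3634.89) = 22.7 × 1.289599 = 29.2739
steel: 27.3 × (786.33/621.54) = 27.3 × 1.265132 = 34.5381
crude oil: 7.0 × (174.32/129.32) = 7.0 × 1.347974 = 9.4358
copper: 8.6 × (12764.59/9921.83) = 8.6 × 1.286516 = 11.0640
soybeans: 7.2 × (275.44/378.85) = 7.2 × 0.727042 = 5.2347
nickel: 27.2 × (18765.58/17066.20) = 27.2 × 1.099576 = 29.9085
Index = Σ wᵢ·(p₁ᵢ/p₀ᵢ) = 29.2739 + 34.5381 + 9.4358 + 11.0640 + 5.2347 + 29.9085 = 119.4550

119.5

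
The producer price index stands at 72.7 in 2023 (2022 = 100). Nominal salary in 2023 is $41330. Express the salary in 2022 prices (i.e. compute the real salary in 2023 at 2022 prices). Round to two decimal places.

56850.07

Real = Nominal ÷ (Index/100) = 41330 ÷ (72.7/100)
     = 41330 ÷ 0.727 = 56850.0688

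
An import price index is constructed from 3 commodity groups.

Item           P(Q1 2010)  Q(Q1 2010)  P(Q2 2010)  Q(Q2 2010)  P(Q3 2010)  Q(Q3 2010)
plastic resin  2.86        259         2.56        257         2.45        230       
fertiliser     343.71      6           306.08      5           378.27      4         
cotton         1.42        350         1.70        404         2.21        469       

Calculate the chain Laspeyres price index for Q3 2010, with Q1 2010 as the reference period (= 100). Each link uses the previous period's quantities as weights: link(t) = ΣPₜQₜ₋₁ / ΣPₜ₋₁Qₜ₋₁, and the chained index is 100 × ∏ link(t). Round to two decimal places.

Link Q1 2010→Q2 2010:
ΣP(Q2 2010)Q(Q1 2010) = 2.56×259 + 306.08×6 + 1.70×350 = 663.04 + 1836.48 + 595 = 3094.52
ΣP(Q1 2010)Q(Q1 2010) = 2.86×259 + 343.71×6 + 1.42×350 = 740.74 + 2062.26 + 497 = 3300
link = 3094.52/3300 = 0.937733
Link Q2 2010→Q3 2010:
ΣP(Q3 2010)Q(Q2 2010) = 2.45×257 + 378.27×5 + 2.21×404 = 629.65 + 1891.35 + 892.84 = 3413.84
ΣP(Q2 2010)Q(Q2 2010) = 2.56×257 + 306.08×5 + 1.70×404 = 657.92 + 1530.4 + 686.8 = 2875.12
link = 3413.84/2875.12 = 1.187373
Chained index = 100 × 0.937733 × 1.187373 = 111.3439

111.34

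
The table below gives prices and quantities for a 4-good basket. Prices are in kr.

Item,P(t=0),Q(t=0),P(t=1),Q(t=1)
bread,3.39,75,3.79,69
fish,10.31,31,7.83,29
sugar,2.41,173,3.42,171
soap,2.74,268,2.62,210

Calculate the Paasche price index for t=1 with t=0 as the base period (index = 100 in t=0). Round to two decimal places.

106.79

Paasche price index uses current-period quantities as weights.
ΣP(t=1)·Q(t=1) = 3.79×69 + 7.83×29 + 3.42×171 + 2.62×210 = 261.51 + 227.07 + 584.82 + 550.2 = 1623.6
ΣP(t=0)·Q(t=1) = 3.39×69 + 10.31×29 + 2.41×171 + 2.74×210 = 233.91 + 298.99 + 412.11 + 575.4 = 1520.41
Index = 1623.6 / 1520.41 × 100 = 106.7870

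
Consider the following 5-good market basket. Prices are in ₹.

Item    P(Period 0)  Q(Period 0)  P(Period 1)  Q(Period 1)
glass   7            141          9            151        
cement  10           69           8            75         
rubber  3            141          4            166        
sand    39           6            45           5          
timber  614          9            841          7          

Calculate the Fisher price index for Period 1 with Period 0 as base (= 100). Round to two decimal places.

Laspeyres component (base-period weights):
ΣP(Period 1)Q(Period 0) = 9×141 + 8×69 + 4×141 + 45×6 + 841×9 = 1269 + 552 + 564 + 270 + 7569 = 10224
ΣP(Period 0)Q(Period 0) = 7×141 + 10×69 + 3×141 + 39×6 + 614×9 = 987 + 690 + 423 + 234 + 5526 = 7860
L = 10224 / 7860 × 100 = 130.0763
Paasche component (current-period weights):
ΣP(Period 1)Q(Period 1) = 9×151 + 8×75 + 4×166 + 45×5 + 841×7 = 1359 + 600 + 664 + 225 + 5887 = 8735
ΣP(Period 0)Q(Period 1) = 7×151 + 10×75 + 3×166 + 39×5 + 614×7 = 1057 + 750 + 498 + 195 + 4298 = 6798
P = 8735 / 6798 × 100 = 128.4937
Fisher = √(L × P) = √(130.0763 × 128.4937) = 129.2826

129.28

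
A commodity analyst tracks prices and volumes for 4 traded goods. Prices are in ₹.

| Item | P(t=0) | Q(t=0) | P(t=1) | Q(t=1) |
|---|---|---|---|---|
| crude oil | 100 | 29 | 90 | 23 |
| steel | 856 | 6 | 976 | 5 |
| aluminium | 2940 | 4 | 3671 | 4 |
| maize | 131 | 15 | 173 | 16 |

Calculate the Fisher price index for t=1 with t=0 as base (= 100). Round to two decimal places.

Laspeyres component (base-period weights):
ΣP(t=1)Q(t=0) = 90×29 + 976×6 + 3671×4 + 173×15 = 2610 + 5856 + 14684 + 2595 = 25745
ΣP(t=0)Q(t=0) = 100×29 + 856×6 + 2940×4 + 131×15 = 2900 + 5136 + 11760 + 1965 = 21761
L = 25745 / 21761 × 100 = 118.3080
Paasche component (current-period weights):
ΣP(t=1)Q(t=1) = 90×23 + 976×5 + 3671×4 + 173×16 = 2070 + 4880 + 14684 + 2768 = 24402
ΣP(t=0)Q(t=1) = 100×23 + 856×5 + 2940×4 + 131×16 = 2300 + 4280 + 11760 + 2096 = 20436
P = 24402 / 20436 × 100 = 119.4069
Fisher = √(L × P) = √(118.3080 × 119.4069) = 118.8562

118.86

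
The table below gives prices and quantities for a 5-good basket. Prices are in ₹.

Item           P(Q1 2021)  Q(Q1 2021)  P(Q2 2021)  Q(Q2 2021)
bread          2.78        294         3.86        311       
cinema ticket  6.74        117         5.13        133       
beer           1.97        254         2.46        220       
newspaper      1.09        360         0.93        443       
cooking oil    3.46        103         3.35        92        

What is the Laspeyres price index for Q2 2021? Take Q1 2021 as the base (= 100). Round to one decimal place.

Laspeyres price index uses base-period quantities as weights.
ΣP(Q2 2021)·Q(Q1 2021) = 3.86×294 + 5.13×117 + 2.46×254 + 0.93×360 + 3.35×103 = 1134.84 + 600.21 + 624.84 + 334.8 + 345.05 = 3039.74
ΣP(Q1 2021)·Q(Q1 2021) = 2.78×294 + 6.74×117 + 1.97×254 + 1.09×360 + 3.46×103 = 817.32 + 788.58 + 500.38 + 392.4 + 356.38 = 2855.06
Index = 3039.74 / 2855.06 × 100 = 106.4685

106.5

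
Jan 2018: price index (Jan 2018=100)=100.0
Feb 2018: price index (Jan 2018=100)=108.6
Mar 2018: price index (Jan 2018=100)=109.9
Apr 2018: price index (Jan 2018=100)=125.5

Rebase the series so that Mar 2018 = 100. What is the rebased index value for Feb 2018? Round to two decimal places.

98.82

Rebased(Feb 2018) = 108.6 / 109.9 × 100 = 98.8171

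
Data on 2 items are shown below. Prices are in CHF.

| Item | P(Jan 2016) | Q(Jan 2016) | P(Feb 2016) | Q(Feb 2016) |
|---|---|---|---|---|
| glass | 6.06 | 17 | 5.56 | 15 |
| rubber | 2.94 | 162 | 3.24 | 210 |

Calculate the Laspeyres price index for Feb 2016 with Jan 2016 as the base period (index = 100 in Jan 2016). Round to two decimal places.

106.92

Laspeyres price index uses base-period quantities as weights.
ΣP(Feb 2016)·Q(Jan 2016) = 5.56×17 + 3.24×162 = 94.52 + 524.88 = 619.4
ΣP(Jan 2016)·Q(Jan 2016) = 6.06×17 + 2.94×162 = 103.02 + 476.28 = 579.3
Index = 619.4 / 579.3 × 100 = 106.9221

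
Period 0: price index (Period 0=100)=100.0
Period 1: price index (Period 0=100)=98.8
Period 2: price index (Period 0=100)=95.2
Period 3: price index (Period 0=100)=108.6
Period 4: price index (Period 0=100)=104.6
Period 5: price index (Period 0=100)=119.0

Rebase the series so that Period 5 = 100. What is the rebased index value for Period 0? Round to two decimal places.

Rebased(Period 0) = 100.0 / 119.0 × 100 = 84.0336

84.03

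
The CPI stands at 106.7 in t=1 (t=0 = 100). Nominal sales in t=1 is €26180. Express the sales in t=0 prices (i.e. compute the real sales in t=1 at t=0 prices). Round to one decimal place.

24536.1

Real = Nominal ÷ (Index/100) = 26180 ÷ (106.7/100)
     = 26180 ÷ 1.067 = 24536.0825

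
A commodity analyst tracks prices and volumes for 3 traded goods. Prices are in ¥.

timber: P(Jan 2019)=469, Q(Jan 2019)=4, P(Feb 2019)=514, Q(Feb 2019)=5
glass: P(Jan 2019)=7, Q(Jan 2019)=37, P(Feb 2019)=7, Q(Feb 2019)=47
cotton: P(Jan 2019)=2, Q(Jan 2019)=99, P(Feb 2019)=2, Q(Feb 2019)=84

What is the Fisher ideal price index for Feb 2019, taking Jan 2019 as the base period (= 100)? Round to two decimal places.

Laspeyres component (base-period weights):
ΣP(Feb 2019)Q(Jan 2019) = 514×4 + 7×37 + 2×99 = 2056 + 259 + 198 = 2513
ΣP(Jan 2019)Q(Jan 2019) = 469×4 + 7×37 + 2×99 = 1876 + 259 + 198 = 2333
L = 2513 / 2333 × 100 = 107.7154
Paasche component (current-period weights):
ΣP(Feb 2019)Q(Feb 2019) = 514×5 + 7×47 + 2×84 = 2570 + 329 + 168 = 3067
ΣP(Jan 2019)Q(Feb 2019) = 469×5 + 7×47 + 2×84 = 2345 + 329 + 168 = 2842
P = 3067 / 2842 × 100 = 107.9170
Fisher = √(L × P) = √(107.7154 × 107.9170) = 107.8161

107.82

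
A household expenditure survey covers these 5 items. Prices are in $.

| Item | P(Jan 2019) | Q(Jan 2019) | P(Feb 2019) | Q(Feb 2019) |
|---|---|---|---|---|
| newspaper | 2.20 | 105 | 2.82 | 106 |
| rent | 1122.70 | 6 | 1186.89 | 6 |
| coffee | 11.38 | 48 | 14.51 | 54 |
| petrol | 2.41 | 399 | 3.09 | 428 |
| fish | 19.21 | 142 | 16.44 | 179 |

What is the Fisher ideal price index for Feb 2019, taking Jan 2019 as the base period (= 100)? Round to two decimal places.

Laspeyres component (base-period weights):
ΣP(Feb 2019)Q(Jan 2019) = 2.82×105 + 1186.89×6 + 14.51×48 + 3.09×399 + 16.44×142 = 296.1 + 7121.34 + 696.48 + 1232.91 + 2334.48 = 11681.31
ΣP(Jan 2019)Q(Jan 2019) = 2.20×105 + 1122.70×6 + 11.38×48 + 2.41×399 + 19.21×142 = 231 + 6736.2 + 546.24 + 961.59 + 2727.82 = 11202.85
L = 11681.31 / 11202.85 × 100 = 104.2709
Paasche component (current-period weights):
ΣP(Feb 2019)Q(Feb 2019) = 2.82×106 + 1186.89×6 + 14.51×54 + 3.09×428 + 16.44×179 = 298.92 + 7121.34 + 783.54 + 1322.52 + 2942.76 = 12469.08
ΣP(Jan 2019)Q(Feb 2019) = 2.20×106 + 1122.70×6 + 11.38×54 + 2.41×428 + 19.21×179 = 233.2 + 6736.2 + 614.52 + 1031.48 + 3438.59 = 12053.99
P = 12469.08 / 12053.99 × 100 = 103.4436
Fisher = √(L × P) = √(104.2709 × 103.4436) = 103.8564

103.86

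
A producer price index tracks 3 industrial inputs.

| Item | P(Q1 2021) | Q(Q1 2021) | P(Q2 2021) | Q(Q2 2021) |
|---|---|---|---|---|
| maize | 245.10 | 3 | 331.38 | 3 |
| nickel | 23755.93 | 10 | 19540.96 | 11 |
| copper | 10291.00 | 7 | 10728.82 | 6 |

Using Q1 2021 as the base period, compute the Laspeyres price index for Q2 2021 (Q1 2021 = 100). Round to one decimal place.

87.5

Laspeyres price index uses base-period quantities as weights.
ΣP(Q2 2021)·Q(Q1 2021) = 331.38×3 + 19540.96×10 + 10728.82×7 = 994.14 + 195409.6 + 75101.74 = 271505.48
ΣP(Q1 2021)·Q(Q1 2021) = 245.10×3 + 23755.93×10 + 10291.00×7 = 735.3 + 237559.3 + 72037 = 310331.6
Index = 271505.48 / 310331.6 × 100 = 87.4888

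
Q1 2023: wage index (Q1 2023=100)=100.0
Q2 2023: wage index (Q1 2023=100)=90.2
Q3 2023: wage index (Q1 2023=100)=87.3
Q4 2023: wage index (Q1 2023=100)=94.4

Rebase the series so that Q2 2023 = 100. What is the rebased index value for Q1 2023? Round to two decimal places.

110.86

Rebased(Q1 2023) = 100.0 / 90.2 × 100 = 110.8647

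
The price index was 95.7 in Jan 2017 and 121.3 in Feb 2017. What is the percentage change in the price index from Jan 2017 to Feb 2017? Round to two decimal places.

Change = (121.3 − 95.7) / 95.7 × 100
       = 25.6 / 95.7 × 100 = 26.7503%

26.75%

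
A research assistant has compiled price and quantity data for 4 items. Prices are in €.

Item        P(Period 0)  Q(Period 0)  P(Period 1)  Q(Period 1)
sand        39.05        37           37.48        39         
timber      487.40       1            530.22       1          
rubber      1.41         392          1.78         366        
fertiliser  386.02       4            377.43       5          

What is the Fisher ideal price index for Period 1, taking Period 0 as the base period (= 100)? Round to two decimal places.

102.01

Laspeyres component (base-period weights):
ΣP(Period 1)Q(Period 0) = 37.48×37 + 530.22×1 + 1.78×392 + 377.43×4 = 1386.76 + 530.22 + 697.76 + 1509.72 = 4124.46
ΣP(Period 0)Q(Period 0) = 39.05×37 + 487.40×1 + 1.41×392 + 386.02×4 = 1444.85 + 487.4 + 552.72 + 1544.08 = 4029.05
L = 4124.46 / 4029.05 × 100 = 102.3681
Paasche component (current-period weights):
ΣP(Period 1)Q(Period 1) = 37.48×39 + 530.22×1 + 1.78×366 + 377.43×5 = 1461.72 + 530.22 + 651.48 + 1887.15 = 4530.57
ΣP(Period 0)Q(Period 1) = 39.05×39 + 487.40×1 + 1.41×366 + 386.02×5 = 1522.95 + 487.4 + 516.06 + 1930.1 = 4456.51
P = 4530.57 / 4456.51 × 100 = 101.6618
Fisher = √(L × P) = √(102.3681 × 101.6618) = 102.0143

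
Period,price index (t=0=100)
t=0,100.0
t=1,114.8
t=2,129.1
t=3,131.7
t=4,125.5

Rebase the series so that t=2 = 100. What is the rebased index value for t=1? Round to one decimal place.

88.9

Rebased(t=1) = 114.8 / 129.1 × 100 = 88.9233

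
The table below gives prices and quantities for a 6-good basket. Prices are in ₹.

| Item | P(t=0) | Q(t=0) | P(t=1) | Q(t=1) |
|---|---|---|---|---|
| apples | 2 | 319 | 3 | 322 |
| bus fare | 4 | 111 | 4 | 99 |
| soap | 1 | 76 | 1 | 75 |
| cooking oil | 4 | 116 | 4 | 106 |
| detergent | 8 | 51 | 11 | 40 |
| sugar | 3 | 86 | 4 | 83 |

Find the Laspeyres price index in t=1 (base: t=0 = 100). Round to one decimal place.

Laspeyres price index uses base-period quantities as weights.
ΣP(t=1)·Q(t=0) = 3×319 + 4×111 + 1×76 + 4×116 + 11×51 + 4×86 = 957 + 444 + 76 + 464 + 561 + 344 = 2846
ΣP(t=0)·Q(t=0) = 2×319 + 4×111 + 1×76 + 4×116 + 8×51 + 3×86 = 638 + 444 + 76 + 464 + 408 + 258 = 2288
Index = 2846 / 2288 × 100 = 124.3881

124.4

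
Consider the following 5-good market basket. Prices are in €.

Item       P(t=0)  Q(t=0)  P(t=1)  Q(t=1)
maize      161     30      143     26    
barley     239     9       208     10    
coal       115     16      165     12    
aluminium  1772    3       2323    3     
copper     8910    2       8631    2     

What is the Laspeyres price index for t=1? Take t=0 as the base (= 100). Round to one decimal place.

Laspeyres price index uses base-period quantities as weights.
ΣP(t=1)·Q(t=0) = 143×30 + 208×9 + 165×16 + 2323×3 + 8631×2 = 4290 + 1872 + 2640 + 6969 + 17262 = 33033
ΣP(t=0)·Q(t=0) = 161×30 + 239×9 + 115×16 + 1772×3 + 8910×2 = 4830 + 2151 + 1840 + 5316 + 17820 = 31957
Index = 33033 / 31957 × 100 = 103.3670

103.4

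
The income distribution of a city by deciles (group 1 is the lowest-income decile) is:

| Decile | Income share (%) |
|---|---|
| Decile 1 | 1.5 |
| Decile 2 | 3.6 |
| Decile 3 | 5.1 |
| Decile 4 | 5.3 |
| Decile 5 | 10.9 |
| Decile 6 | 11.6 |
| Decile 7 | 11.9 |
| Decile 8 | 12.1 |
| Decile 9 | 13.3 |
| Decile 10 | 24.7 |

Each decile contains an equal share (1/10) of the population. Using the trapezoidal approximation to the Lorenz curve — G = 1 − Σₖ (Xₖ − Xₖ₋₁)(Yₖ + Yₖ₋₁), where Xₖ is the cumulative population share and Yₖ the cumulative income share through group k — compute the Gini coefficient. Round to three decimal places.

0.332

Cumulative income shares Yₖ: 0.0150, 0.0510, 0.1020, 0.1550, 0.2640, 0.3800, 0.4990, 0.6200, 0.7530, 1.0000
Σ (Xₖ−Xₖ₋₁)(Yₖ+Yₖ₋₁) = (1/10)(0.0150+0.0000) + (1/10)(0.0510+0.0150) + (1/10)(0.1020+0.0510) + (1/10)(0.1550+0.1020) + (1/10)(0.2640+0.1550) + (1/10)(0.3800+0.2640) + (1/10)(0.4990+0.3800) + (1/10)(0.6200+0.4990) + (1/10)(0.7530+0.6200) + (1/10)(1.0000+0.7530)
  = 0.0015 + 0.0066 + 0.0153 + 0.0257 + 0.0419 + 0.0644 + 0.0879 + 0.1119 + 0.1373 + 0.1753 = 0.6678
G = 1 − 0.6678 = 0.3322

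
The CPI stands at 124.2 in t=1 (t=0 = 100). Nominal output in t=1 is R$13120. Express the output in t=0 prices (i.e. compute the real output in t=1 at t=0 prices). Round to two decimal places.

Real = Nominal ÷ (Index/100) = 13120 ÷ (124.2/100)
     = 13120 ÷ 1.242 = 10563.6071

10563.61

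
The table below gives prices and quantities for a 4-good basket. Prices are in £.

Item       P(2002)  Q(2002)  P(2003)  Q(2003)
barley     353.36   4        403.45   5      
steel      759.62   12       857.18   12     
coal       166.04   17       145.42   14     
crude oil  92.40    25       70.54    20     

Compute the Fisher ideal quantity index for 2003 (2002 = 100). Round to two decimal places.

Laspeyres component (base-period weights):
ΣP(2002)Q(2003) = 353.36×5 + 759.62×12 + 166.04×14 + 92.40×20 = 1766.8 + 9115.44 + 2324.56 + 1848 = 15054.8
ΣP(2002)Q(2002) = 353.36×4 + 759.62×12 + 166.04×17 + 92.40×25 = 1413.44 + 9115.44 + 2822.68 + 2310 = 15661.56
L = 15054.8 / 15661.56 × 100 = 96.1258
Paasche component (current-period weights):
ΣP(2003)Q(2003) = 403.45×5 + 857.18×12 + 145.42×14 + 70.54×20 = 2017.25 + 10286.16 + 2035.88 + 1410.8 = 15750.09
ΣP(2003)Q(2002) = 403.45×4 + 857.18×12 + 145.42×17 + 70.54×25 = 1613.8 + 10286.16 + 2472.14 + 1763.5 = 16135.6
P = 15750.09 / 16135.6 × 100 = 97.6108
Fisher = √(L × P) = √(96.1258 × 97.6108) = 96.8655

96.87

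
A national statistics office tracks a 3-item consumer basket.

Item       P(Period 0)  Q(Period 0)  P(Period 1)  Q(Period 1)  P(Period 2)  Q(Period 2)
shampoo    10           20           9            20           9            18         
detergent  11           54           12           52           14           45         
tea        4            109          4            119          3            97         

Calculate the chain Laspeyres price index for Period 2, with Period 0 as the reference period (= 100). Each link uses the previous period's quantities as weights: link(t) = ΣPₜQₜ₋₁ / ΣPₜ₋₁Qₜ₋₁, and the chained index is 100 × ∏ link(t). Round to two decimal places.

101.56

Link Period 0→Period 1:
ΣP(Period 1)Q(Period 0) = 9×20 + 12×54 + 4×109 = 180 + 648 + 436 = 1264
ΣP(Period 0)Q(Period 0) = 10×20 + 11×54 + 4×109 = 200 + 594 + 436 = 1230
link = 1264/1230 = 1.027642
Link Period 1→Period 2:
ΣP(Period 2)Q(Period 1) = 9×20 + 14×52 + 3×119 = 180 + 728 + 357 = 1265
ΣP(Period 1)Q(Period 1) = 9×20 + 12×52 + 4×119 = 180 + 624 + 476 = 1280
link = 1265/1280 = 0.988281
Chained index = 100 × 1.027642 × 0.988281 = 101.5600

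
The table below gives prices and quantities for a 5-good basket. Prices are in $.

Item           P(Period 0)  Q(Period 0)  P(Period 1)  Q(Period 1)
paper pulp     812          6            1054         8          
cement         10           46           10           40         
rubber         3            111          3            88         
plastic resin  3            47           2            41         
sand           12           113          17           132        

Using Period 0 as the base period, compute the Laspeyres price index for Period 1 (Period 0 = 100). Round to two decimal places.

Laspeyres price index uses base-period quantities as weights.
ΣP(Period 1)·Q(Period 0) = 1054×6 + 10×46 + 3×111 + 2×47 + 17×113 = 6324 + 460 + 333 + 94 + 1921 = 9132
ΣP(Period 0)·Q(Period 0) = 812×6 + 10×46 + 3×111 + 3×47 + 12×113 = 4872 + 460 + 333 + 141 + 1356 = 7162
Index = 9132 / 7162 × 100 = 127.5063

127.51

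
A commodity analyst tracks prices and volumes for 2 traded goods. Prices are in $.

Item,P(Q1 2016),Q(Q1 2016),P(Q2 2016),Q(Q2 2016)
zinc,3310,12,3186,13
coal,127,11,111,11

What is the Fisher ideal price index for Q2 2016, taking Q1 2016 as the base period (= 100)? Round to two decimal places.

95.96

Laspeyres component (base-period weights):
ΣP(Q2 2016)Q(Q1 2016) = 3186×12 + 111×11 = 38232 + 1221 = 39453
ΣP(Q1 2016)Q(Q1 2016) = 3310×12 + 127×11 = 39720 + 1397 = 41117
L = 39453 / 41117 × 100 = 95.9530
Paasche component (current-period weights):
ΣP(Q2 2016)Q(Q2 2016) = 3186×13 + 111×11 = 41418 + 1221 = 42639
ΣP(Q1 2016)Q(Q2 2016) = 3310×13 + 127×11 = 43030 + 1397 = 44427
P = 42639 / 44427 × 100 = 95.9754
Fisher = √(L × P) = √(95.9530 × 95.9754) = 95.9642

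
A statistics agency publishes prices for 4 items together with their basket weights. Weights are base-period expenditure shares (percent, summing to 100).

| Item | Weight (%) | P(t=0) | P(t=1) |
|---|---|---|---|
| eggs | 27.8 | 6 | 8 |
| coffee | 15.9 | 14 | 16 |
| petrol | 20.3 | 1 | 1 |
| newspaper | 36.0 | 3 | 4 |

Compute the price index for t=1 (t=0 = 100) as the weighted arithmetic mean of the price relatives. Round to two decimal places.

eggs: 27.8 × (8/6) = 27.8 × 1.333333 = 37.0667
coffee: 15.9 × (16/14) = 15.9 × 1.142857 = 18.1714
petrol: 20.3 × (1/1) = 20.3 × 1.000000 = 20.3000
newspaper: 36.0 × (4/3) = 36.0 × 1.333333 = 48.0000
Index = Σ wᵢ·(p₁ᵢ/p₀ᵢ) = 37.0667 + 18.1714 + 20.3000 + 48.0000 = 123.5381

123.54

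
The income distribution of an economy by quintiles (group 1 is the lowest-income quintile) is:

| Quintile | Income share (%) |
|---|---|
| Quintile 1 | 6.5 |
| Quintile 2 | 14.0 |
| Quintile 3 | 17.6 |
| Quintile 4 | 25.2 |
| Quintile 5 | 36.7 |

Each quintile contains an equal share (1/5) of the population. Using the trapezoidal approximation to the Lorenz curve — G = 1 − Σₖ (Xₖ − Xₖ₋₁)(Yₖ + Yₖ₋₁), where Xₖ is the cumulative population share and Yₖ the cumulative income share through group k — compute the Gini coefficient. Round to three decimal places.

0.286

Cumulative income shares Yₖ: 0.0650, 0.2050, 0.3810, 0.6330, 1.0000
Σ (Xₖ−Xₖ₋₁)(Yₖ+Yₖ₋₁) = (1/5)(0.0650+0.0000) + (1/5)(0.2050+0.0650) + (1/5)(0.3810+0.2050) + (1/5)(0.6330+0.3810) + (1/5)(1.0000+0.6330)
  = 0.0130 + 0.0540 + 0.1172 + 0.2028 + 0.3266 = 0.7136
G = 1 − 0.7136 = 0.2864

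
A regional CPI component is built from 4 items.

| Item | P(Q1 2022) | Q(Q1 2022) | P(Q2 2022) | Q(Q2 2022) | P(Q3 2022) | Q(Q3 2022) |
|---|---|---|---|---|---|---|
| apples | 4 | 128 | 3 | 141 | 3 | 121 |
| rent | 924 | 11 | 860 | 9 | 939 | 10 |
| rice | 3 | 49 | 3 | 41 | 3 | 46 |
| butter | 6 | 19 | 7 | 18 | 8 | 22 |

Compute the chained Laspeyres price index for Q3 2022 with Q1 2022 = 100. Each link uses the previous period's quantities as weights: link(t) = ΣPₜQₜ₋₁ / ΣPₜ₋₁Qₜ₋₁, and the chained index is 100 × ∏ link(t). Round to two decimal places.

100.59

Link Q1 2022→Q2 2022:
ΣP(Q2 2022)Q(Q1 2022) = 3×128 + 860×11 + 3×49 + 7×19 = 384 + 9460 + 147 + 133 = 10124
ΣP(Q1 2022)Q(Q1 2022) = 4×128 + 924×11 + 3×49 + 6×19 = 512 + 10164 + 147 + 114 = 10937
link = 10124/10937 = 0.925665
Link Q2 2022→Q3 2022:
ΣP(Q3 2022)Q(Q2 2022) = 3×141 + 939×9 + 3×41 + 8×18 = 423 + 8451 + 123 + 144 = 9141
ΣP(Q2 2022)Q(Q2 2022) = 3×141 + 860×9 + 3×41 + 7×18 = 423 + 7740 + 123 + 126 = 8412
link = 9141/8412 = 1.086662
Chained index = 100 × 0.925665 × 1.086662 = 100.5885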